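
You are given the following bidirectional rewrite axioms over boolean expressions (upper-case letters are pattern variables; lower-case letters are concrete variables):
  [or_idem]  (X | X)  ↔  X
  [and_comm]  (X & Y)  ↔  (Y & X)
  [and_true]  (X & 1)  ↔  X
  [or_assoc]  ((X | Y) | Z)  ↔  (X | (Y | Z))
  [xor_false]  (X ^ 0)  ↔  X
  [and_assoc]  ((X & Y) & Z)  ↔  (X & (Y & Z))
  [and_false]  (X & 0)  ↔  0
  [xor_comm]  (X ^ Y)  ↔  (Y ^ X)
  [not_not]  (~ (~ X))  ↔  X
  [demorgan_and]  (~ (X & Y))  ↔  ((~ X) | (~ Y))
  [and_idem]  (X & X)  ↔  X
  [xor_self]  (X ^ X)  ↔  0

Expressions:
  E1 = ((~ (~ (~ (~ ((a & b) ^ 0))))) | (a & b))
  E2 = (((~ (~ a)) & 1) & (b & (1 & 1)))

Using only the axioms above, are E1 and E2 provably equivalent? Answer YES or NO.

1. [not_not →] (~ (~ (~ ((a & b) ^ 0))))  →  (~ ((a & b) ^ 0));  E1 = ((~ (~ ((a & b) ^ 0))) | (a & b))
2. [xor_false →] ((a & b) ^ 0)  →  (a & b);  E1 = ((~ (~ (a & b))) | (a & b))
3. [not_not →] (~ (~ (a & b)))  →  (a & b);  E1 = ((a & b) | (a & b))
4. [or_idem →] ((a & b) | (a & b))  →  (a & b)
5. [and_true ←] b  →  (b & 1);  E1 = (a & (b & 1))
6. [and_true ←] 1  →  (1 & 1);  E1 = (a & (b & (1 & 1)))
7. [not_not ←] a  →  (~ (~ a));  E1 = ((~ (~ a)) & (b & (1 & 1)))
8. [and_true ←] (~ (~ a))  →  ((~ (~ a)) & 1);  this is E2

YES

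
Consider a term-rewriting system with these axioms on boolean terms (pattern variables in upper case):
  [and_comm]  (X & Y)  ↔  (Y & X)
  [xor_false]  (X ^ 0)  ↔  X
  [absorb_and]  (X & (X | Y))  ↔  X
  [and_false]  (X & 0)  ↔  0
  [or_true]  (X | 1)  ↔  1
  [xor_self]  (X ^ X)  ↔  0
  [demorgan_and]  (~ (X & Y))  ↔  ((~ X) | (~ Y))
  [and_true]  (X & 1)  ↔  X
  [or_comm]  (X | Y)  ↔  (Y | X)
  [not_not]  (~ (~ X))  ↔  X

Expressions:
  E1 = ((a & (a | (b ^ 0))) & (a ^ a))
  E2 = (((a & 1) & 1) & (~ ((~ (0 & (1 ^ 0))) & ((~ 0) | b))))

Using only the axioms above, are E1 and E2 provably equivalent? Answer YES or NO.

YES

step 1: xor_self (→) rewrites (a ^ a) into 0, now ((a & (a | (b ^ 0))) & 0)
step 2: xor_false (→) rewrites (b ^ 0) into b, now ((a & (a | b)) & 0)
step 3: absorb_and (→) rewrites (a & (a | b)) into a, now (a & 0)
step 4: and_true (←) rewrites a into (a & 1), now ((a & 1) & 0)
step 5: not_not (←) rewrites 0 into (~ (~ 0)), now ((a & 1) & (~ (~ 0)))
step 6: and_true (←) rewrites a into (a & 1), now (((a & 1) & 1) & (~ (~ 0)))
step 7: absorb_and (←) rewrites (~ 0) into ((~ 0) & ((~ 0) | b)), now (((a & 1) & 1) & (~ ((~ 0) & ((~ 0) | b))))
step 8: and_true (←) rewrites 0 into (0 & 1), now (((a & 1) & 1) & (~ ((~ (0 & 1)) & ((~ 0) | b))))
step 9: xor_false (←) rewrites 1 into (1 ^ 0), which is E2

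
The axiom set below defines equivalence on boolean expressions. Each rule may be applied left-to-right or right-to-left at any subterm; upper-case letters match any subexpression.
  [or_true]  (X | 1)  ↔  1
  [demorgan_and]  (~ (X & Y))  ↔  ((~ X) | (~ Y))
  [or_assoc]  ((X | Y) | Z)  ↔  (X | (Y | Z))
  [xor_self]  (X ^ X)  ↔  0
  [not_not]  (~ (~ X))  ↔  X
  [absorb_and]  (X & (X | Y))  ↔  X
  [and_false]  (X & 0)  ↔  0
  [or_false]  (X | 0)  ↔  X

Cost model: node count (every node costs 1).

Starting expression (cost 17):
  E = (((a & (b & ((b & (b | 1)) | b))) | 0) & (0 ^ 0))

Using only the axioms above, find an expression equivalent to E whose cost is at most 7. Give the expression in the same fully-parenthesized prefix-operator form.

1. [absorb_and →] (b & (b | 1))  →  b;  E = (((a & (b & (b | b))) | 0) & (0 ^ 0))
2. [or_false →] ((a & (b & (b | b))) | 0)  →  (a & (b & (b | b)));  E = ((a & (b & (b | b))) & (0 ^ 0))
3. [absorb_and →] (b & (b | b))  →  b;  cost 7 ≤ 7, done

((a & b) & (0 ^ 0))   [cost 7]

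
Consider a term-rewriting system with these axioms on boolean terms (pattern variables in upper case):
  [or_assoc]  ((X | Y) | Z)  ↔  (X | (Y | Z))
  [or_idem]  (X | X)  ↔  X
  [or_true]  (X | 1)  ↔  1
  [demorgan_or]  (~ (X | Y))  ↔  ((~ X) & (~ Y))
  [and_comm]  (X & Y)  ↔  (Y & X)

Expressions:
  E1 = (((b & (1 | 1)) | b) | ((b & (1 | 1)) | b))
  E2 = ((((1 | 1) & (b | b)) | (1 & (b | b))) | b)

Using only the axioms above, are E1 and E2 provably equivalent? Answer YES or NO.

YES

1. [or_idem →] (((b & (1 | 1)) | b) | ((b & (1 | 1)) | b))  →  ((b & (1 | 1)) | b)
2. [or_idem →] (1 | 1)  →  1;  E1 = ((b & 1) | b)
3. [and_comm →] (b & 1)  →  (1 & b);  E1 = ((1 & b) | b)
4. [or_idem ←] b  →  (b | b);  E1 = ((1 & (b | b)) | b)
5. [or_idem ←] (1 & (b | b))  →  ((1 & (b | b)) | (1 & (b | b)));  E1 = (((1 & (b | b)) | (1 & (b | b))) | b)
6. [or_idem ←] 1  →  (1 | 1);  this is E2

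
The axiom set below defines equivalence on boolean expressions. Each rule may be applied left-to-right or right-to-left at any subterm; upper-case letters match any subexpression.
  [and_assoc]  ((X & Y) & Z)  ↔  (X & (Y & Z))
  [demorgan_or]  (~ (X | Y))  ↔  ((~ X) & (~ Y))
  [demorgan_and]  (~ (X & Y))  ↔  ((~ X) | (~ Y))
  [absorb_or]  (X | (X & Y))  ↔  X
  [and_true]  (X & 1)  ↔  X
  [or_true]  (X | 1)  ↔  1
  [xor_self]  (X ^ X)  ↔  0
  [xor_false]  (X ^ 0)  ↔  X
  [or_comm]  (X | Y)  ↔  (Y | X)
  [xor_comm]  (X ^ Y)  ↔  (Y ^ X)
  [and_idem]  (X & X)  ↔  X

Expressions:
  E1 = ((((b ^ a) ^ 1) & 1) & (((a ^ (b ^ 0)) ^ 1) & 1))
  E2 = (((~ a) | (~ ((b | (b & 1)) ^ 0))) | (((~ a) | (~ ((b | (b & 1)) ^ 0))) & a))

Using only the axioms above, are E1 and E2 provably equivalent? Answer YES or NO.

All listed rules preserve value, hence provable equivalence implies equal values everywhere; look for a separating assignment.
a=0, b=1 gives E1 ↦ 0, E2 ↦ 1; values differ ⇒ not provably equivalent.

NO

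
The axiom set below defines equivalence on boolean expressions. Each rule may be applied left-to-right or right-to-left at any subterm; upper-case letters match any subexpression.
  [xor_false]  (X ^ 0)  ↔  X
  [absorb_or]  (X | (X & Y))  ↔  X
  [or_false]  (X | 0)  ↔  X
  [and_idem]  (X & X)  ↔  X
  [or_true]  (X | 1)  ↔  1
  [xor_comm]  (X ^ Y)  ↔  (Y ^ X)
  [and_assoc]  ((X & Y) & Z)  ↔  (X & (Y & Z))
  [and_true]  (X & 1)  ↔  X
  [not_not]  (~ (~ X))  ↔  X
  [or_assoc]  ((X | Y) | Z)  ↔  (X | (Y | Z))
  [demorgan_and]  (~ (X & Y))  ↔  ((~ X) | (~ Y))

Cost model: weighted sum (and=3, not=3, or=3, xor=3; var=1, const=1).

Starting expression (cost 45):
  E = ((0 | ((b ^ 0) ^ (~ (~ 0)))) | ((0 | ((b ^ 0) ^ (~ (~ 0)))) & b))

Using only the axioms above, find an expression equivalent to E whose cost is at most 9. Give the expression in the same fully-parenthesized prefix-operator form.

(0 | (b ^ 0))   [cost 9]

step 1: absorb_or (→) rewrites ((0 | ((b ^ 0) ^ (~ (~ 0)))) | ((0 | ((b ^ 0) ^ (~ (~ 0)))) & b)) into (0 | ((b ^ 0) ^ (~ (~ 0))))
step 2: not_not (→) rewrites (~ (~ 0)) into 0, now (0 | ((b ^ 0) ^ 0))
step 3: xor_false (→) rewrites (b ^ 0) into b, reaching cost 9 (bound 9)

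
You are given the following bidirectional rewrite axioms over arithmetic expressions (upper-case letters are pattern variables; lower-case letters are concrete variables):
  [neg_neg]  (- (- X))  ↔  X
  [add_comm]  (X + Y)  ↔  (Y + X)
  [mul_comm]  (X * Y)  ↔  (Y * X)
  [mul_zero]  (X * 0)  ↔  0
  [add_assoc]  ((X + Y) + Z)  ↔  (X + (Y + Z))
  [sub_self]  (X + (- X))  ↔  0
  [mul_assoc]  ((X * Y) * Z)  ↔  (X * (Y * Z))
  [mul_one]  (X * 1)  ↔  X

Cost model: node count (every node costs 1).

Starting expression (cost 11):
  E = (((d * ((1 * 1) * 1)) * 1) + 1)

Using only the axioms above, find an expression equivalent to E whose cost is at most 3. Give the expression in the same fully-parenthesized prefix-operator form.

(d + 1)   [cost 3]

1. [mul_one →] ((1 * 1) * 1)  →  (1 * 1);  E = (((d * (1 * 1)) * 1) + 1)
2. [mul_one →] (1 * 1)  →  1;  E = (((d * 1) * 1) + 1)
3. [mul_one →] ((d * 1) * 1)  →  (d * 1);  E = ((d * 1) + 1)
4. [mul_one →] (d * 1)  →  d;  cost 3 ≤ 3, done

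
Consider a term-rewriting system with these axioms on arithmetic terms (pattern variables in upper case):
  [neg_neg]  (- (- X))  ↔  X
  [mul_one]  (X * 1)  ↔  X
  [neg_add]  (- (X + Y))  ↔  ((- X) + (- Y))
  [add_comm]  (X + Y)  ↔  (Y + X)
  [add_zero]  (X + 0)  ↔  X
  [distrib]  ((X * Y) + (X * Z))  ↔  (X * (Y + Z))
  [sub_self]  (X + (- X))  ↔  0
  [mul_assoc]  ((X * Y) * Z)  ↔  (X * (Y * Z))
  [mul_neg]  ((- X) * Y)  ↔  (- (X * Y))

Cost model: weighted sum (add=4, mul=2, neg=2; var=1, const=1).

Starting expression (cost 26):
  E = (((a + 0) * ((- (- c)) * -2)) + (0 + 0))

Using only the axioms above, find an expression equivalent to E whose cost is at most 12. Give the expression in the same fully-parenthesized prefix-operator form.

((a + 0) * (c * -2))   [cost 12]

1. [add_zero →] (0 + 0)  →  0;  E = (((a + 0) * ((- (- c)) * -2)) + 0)
2. [neg_neg →] (- (- c))  →  c;  E = (((a + 0) * (c * -2)) + 0)
3. [add_zero →] (((a + 0) * (c * -2)) + 0)  →  ((a + 0) * (c * -2));  cost 12 ≤ 12, done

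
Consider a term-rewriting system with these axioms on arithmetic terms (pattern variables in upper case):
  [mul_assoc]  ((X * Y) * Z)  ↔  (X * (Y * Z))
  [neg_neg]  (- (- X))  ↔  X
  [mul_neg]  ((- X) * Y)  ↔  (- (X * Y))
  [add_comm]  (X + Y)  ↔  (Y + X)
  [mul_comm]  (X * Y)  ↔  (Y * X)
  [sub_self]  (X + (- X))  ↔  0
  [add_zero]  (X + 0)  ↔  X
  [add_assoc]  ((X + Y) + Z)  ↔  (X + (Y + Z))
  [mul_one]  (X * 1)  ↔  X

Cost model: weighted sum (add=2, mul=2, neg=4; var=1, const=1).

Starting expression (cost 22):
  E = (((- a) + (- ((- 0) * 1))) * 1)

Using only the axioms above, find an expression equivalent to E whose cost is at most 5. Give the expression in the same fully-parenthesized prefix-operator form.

(- a)   [cost 5]

step 1: mul_one (→) rewrites ((- 0) * 1) into (- 0), now (((- a) + (- (- 0))) * 1)
step 2: neg_neg (→) rewrites (- (- 0)) into 0, now (((- a) + 0) * 1)
step 3: add_zero (→) rewrites ((- a) + 0) into (- a), now ((- a) * 1)
step 4: mul_one (→) rewrites ((- a) * 1) into (- a), reaching cost 5 (bound 5)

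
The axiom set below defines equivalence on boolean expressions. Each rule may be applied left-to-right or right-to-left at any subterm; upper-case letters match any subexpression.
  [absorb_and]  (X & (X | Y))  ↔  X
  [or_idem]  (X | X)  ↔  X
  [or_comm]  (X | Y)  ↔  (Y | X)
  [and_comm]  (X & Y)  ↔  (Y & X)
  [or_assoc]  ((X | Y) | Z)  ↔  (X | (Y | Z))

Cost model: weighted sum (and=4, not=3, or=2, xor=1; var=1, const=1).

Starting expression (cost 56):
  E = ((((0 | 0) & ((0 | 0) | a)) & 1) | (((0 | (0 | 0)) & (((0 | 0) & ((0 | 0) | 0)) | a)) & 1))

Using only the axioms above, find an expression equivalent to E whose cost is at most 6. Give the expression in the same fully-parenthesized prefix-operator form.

(0 & 1)   [cost 6]

1. [absorb_and →] ((0 | 0) & ((0 | 0) | 0))  →  (0 | 0);  E = ((((0 | 0) & ((0 | 0) | a)) & 1) | (((0 | (0 | 0)) & ((0 | 0) | a)) & 1))
2. [or_idem →] (0 | 0)  →  0;  E = ((((0 | 0) & ((0 | 0) | a)) & 1) | (((0 | 0) & ((0 | 0) | a)) & 1))
3. [or_idem →] ((((0 | 0) & ((0 | 0) | a)) & 1) | (((0 | 0) & ((0 | 0) | a)) & 1))  →  (((0 | 0) & ((0 | 0) | a)) & 1)
4. [absorb_and →] ((0 | 0) & ((0 | 0) | a))  →  (0 | 0);  E = ((0 | 0) & 1)
5. [or_idem →] (0 | 0)  →  0;  cost 6 ≤ 6, done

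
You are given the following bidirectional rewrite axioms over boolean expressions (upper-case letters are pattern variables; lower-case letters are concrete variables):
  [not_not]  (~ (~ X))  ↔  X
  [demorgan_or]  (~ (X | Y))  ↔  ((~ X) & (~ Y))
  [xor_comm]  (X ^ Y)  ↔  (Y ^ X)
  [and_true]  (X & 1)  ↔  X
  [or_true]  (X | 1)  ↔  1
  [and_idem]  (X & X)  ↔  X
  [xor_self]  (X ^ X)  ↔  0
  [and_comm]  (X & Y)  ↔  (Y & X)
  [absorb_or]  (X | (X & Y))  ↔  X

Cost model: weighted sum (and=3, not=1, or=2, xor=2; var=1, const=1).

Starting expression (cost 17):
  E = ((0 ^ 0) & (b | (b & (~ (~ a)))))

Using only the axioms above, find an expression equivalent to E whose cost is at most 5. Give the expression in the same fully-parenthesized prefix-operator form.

1. [not_not →] (~ (~ a))  →  a;  E = ((0 ^ 0) & (b | (b & a)))
2. [xor_self →] (0 ^ 0)  →  0;  E = (0 & (b | (b & a)))
3. [absorb_or →] (b | (b & a))  →  b;  cost 5 ≤ 5, done

(0 & b)   [cost 5]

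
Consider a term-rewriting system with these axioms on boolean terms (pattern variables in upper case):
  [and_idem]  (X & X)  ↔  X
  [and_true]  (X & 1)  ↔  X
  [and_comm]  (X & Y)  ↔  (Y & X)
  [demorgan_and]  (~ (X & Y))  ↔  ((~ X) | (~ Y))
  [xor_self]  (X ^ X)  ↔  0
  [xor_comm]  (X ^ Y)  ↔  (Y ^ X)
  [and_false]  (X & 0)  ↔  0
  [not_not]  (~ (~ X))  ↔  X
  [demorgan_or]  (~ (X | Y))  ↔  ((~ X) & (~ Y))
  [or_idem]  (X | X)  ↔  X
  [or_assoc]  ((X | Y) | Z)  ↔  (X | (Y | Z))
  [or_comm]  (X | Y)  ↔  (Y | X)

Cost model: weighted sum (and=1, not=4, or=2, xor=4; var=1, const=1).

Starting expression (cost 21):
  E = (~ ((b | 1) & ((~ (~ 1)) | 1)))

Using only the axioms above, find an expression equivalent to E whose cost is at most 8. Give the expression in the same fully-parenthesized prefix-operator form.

(1) (~ (~ 1))  =[not_not →]=  1    ⊢ (~ ((b | 1) & (1 | 1)))
(2) (1 | 1)  =[or_idem →]=  1    ⊢ (~ ((b | 1) & 1))
(3) ((b | 1) & 1)  =[and_true →]=  (b | 1)    ⊢ cost 8, within 8

(~ (b | 1))   [cost 8]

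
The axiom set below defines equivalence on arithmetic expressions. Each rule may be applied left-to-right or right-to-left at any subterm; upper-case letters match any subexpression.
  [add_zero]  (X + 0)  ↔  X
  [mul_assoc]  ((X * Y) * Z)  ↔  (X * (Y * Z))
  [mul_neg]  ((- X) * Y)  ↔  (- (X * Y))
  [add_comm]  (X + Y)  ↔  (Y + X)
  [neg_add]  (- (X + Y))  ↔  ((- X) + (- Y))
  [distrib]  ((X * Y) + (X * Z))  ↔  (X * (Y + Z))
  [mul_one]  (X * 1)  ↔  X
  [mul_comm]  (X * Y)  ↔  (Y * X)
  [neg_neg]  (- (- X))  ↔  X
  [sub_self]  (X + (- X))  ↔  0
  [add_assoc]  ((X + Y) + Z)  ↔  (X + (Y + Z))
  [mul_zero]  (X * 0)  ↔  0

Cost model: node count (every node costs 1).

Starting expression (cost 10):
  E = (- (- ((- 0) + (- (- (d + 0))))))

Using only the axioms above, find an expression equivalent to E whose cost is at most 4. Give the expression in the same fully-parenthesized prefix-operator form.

((- 0) + d)   [cost 4]

1. [neg_neg →] (- (- (d + 0)))  →  (d + 0);  E = (- (- ((- 0) + (d + 0))))
2. [add_zero →] (d + 0)  →  d;  E = (- (- ((- 0) + d)))
3. [neg_neg →] (- (- ((- 0) + d)))  →  ((- 0) + d);  cost 4 ≤ 4, done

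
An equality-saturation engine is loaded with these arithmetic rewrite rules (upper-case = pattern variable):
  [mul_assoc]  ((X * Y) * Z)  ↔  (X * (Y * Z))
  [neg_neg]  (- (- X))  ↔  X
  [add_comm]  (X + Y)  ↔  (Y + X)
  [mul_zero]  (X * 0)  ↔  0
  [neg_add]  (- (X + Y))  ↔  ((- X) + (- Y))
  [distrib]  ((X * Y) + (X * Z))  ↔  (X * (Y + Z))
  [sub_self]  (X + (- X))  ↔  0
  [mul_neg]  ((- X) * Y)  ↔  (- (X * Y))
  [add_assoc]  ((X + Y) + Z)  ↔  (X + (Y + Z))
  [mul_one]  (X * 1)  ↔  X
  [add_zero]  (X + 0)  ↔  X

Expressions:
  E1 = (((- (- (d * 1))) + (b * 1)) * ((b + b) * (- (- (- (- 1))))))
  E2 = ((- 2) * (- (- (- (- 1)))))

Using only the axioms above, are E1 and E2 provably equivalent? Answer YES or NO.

NO

Every axiom is a valid identity, so a rewrite proof would force E1 and E2 to agree under every assignment.
At b=0, d=0: E1 = 0 but E2 = -2; they differ, so no derivation exists.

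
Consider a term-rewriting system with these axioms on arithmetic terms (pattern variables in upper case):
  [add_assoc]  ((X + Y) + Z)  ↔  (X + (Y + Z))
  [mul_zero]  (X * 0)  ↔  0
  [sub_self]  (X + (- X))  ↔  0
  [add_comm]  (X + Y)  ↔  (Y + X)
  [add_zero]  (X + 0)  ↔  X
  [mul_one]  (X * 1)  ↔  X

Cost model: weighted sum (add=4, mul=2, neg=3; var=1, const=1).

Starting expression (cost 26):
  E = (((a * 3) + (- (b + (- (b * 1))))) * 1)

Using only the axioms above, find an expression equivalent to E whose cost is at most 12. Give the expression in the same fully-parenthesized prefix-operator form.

((a * 3) + (- 0))   [cost 12]

(1) (((a * 3) + (- (b + (- (b * 1))))) * 1)  =[mul_one →]=  ((a * 3) + (- (b + (- (b * 1)))))
(2) (b * 1)  =[mul_one →]=  b    ⊢ ((a * 3) + (- (b + (- b))))
(3) (b + (- b))  =[sub_self →]=  0    ⊢ cost 12, within 12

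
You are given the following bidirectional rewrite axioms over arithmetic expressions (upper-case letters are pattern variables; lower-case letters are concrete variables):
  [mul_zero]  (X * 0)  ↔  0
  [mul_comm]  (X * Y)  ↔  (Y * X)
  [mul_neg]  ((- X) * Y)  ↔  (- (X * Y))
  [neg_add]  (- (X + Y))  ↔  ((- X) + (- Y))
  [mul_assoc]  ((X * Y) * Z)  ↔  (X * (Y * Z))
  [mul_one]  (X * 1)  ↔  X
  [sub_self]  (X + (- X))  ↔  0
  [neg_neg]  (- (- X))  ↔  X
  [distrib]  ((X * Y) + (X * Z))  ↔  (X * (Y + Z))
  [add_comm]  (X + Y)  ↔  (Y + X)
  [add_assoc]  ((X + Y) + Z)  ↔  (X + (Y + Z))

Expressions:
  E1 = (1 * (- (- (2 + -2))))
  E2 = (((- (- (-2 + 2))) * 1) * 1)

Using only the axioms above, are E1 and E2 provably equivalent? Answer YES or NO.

1. [mul_comm →] (1 * (- (- (2 + -2))))  →  ((- (- (2 + -2))) * 1)
2. [mul_one →] ((- (- (2 + -2))) * 1)  →  (- (- (2 + -2)))
3. [neg_neg →] (- (- (2 + -2)))  →  (2 + -2)
4. [add_comm →] (2 + -2)  →  (-2 + 2)
5. [mul_one ←] (-2 + 2)  →  ((-2 + 2) * 1)
6. [mul_one ←] ((-2 + 2) * 1)  →  (((-2 + 2) * 1) * 1)
7. [neg_neg ←] (-2 + 2)  →  (- (- (-2 + 2)));  this is E2

YES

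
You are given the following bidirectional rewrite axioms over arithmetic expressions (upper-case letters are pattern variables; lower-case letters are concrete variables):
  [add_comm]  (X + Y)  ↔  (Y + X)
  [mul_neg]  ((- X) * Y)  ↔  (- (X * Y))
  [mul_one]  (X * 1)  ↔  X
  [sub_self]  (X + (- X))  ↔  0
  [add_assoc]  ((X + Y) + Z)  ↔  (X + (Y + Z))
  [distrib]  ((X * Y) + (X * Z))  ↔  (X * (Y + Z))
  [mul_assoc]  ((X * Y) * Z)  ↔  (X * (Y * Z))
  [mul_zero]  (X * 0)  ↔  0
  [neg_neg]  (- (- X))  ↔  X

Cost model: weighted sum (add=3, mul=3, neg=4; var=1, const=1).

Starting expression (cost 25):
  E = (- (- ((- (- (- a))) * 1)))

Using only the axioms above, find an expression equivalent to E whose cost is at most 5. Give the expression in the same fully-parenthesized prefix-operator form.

step 1: neg_neg (→) rewrites (- (- a)) into a, now (- (- ((- a) * 1)))
step 2: mul_one (→) rewrites ((- a) * 1) into (- a), now (- (- (- a)))
step 3: neg_neg (→) rewrites (- (- a)) into a, reaching cost 5 (bound 5)

(- a)   [cost 5]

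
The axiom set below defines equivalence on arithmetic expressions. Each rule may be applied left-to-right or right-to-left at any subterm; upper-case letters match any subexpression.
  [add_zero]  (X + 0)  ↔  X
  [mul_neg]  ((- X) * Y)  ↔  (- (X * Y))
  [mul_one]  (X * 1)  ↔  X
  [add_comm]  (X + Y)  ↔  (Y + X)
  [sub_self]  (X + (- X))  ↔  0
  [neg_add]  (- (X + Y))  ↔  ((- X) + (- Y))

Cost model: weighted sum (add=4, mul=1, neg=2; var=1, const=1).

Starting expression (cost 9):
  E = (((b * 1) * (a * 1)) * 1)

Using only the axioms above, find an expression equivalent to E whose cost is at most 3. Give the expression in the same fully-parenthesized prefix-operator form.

1. [mul_one →] (b * 1)  →  b;  E = ((b * (a * 1)) * 1)
2. [mul_one →] (a * 1)  →  a;  E = ((b * a) * 1)
3. [mul_one →] ((b * a) * 1)  →  (b * a);  cost 3 ≤ 3, done

(b * a)   [cost 3]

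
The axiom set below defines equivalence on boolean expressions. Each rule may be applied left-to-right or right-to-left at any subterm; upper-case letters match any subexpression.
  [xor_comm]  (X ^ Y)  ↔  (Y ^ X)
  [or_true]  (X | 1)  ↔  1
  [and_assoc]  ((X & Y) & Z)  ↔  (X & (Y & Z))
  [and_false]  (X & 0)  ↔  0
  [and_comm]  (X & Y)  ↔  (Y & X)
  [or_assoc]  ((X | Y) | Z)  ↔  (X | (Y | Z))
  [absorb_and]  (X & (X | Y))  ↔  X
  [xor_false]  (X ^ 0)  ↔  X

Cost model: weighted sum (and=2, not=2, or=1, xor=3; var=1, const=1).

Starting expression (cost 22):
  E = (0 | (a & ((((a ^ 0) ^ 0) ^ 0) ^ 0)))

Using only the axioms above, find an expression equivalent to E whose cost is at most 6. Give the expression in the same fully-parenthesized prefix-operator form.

(0 | (a & a))   [cost 6]

1. [xor_false →] ((((a ^ 0) ^ 0) ^ 0) ^ 0)  →  (((a ^ 0) ^ 0) ^ 0);  E = (0 | (a & (((a ^ 0) ^ 0) ^ 0)))
2. [xor_false →] (a ^ 0)  →  a;  E = (0 | (a & ((a ^ 0) ^ 0)))
3. [xor_false →] ((a ^ 0) ^ 0)  →  (a ^ 0);  E = (0 | (a & (a ^ 0)))
4. [xor_false →] (a ^ 0)  →  a;  cost 6 ≤ 6, done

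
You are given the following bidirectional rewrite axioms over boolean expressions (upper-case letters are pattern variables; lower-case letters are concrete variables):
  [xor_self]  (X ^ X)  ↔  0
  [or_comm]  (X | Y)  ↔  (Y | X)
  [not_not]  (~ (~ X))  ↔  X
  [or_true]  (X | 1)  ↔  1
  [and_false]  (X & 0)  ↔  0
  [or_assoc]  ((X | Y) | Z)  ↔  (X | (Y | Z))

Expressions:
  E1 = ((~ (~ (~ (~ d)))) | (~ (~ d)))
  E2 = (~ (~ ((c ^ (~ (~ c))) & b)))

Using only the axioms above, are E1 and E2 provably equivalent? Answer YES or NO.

Every axiom is a valid identity, so a rewrite proof would force E1 and E2 to agree under every assignment.
At b=0, c=0, d=1: E1 = 1 but E2 = 0; they differ, so no derivation exists.

NO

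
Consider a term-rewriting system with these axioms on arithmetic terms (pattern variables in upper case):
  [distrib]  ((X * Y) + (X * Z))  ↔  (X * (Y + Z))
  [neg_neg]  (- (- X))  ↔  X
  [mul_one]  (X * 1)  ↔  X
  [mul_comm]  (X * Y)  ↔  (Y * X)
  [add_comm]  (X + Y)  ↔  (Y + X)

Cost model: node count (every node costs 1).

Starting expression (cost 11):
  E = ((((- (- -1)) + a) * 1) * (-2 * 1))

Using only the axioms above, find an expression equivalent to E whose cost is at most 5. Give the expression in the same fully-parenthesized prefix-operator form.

((-1 + a) * -2)   [cost 5]

(1) (-2 * 1)  =[mul_one →]=  -2    ⊢ ((((- (- -1)) + a) * 1) * -2)
(2) (((- (- -1)) + a) * 1)  =[mul_one →]=  ((- (- -1)) + a)    ⊢ (((- (- -1)) + a) * -2)
(3) (- (- -1))  =[neg_neg →]=  -1    ⊢ cost 5, within 5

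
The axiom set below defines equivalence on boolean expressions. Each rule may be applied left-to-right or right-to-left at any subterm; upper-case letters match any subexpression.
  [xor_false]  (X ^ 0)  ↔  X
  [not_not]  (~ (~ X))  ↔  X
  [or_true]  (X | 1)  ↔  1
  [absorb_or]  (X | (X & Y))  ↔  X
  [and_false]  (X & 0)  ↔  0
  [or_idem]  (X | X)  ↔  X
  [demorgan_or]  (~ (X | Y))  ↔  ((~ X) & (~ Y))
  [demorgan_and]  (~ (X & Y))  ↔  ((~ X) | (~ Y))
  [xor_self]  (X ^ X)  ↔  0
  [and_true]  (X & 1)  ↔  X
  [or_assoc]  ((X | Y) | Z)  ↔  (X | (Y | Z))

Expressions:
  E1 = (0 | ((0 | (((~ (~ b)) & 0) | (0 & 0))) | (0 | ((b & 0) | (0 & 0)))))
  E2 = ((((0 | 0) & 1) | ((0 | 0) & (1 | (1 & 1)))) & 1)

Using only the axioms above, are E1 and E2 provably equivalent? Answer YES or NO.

1. [not_not →] (~ (~ b))  →  b;  E1 = (0 | ((0 | ((b & 0) | (0 & 0))) | (0 | ((b & 0) | (0 & 0)))))
2. [or_idem →] ((0 | ((b & 0) | (0 & 0))) | (0 | ((b & 0) | (0 & 0))))  →  (0 | ((b & 0) | (0 & 0)));  E1 = (0 | (0 | ((b & 0) | (0 & 0))))
3. [and_false →] (b & 0)  →  0;  E1 = (0 | (0 | (0 | (0 & 0))))
4. [absorb_or →] (0 | (0 & 0))  →  0;  E1 = (0 | (0 | 0))
5. [or_idem →] (0 | 0)  →  0;  E1 = (0 | 0)
6. [and_true ←] (0 | 0)  →  ((0 | 0) & 1)
7. [and_true ←] (0 | 0)  →  ((0 | 0) & 1);  E1 = (((0 | 0) & 1) & 1)
8. [or_idem ←] ((0 | 0) & 1)  →  (((0 | 0) & 1) | ((0 | 0) & 1));  E1 = ((((0 | 0) & 1) | ((0 | 0) & 1)) & 1)
9. [absorb_or ←] 1  →  (1 | (1 & 1));  this is E2

YES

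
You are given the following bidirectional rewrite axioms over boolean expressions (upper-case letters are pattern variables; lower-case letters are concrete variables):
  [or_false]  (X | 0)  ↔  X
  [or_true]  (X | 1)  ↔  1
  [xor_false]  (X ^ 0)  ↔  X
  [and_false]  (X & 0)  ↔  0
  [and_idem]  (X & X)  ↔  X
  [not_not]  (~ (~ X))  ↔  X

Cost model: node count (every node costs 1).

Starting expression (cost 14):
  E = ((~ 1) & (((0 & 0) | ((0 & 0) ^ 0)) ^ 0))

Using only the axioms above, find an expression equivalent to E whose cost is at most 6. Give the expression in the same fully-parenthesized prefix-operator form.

((~ 1) & (0 | 0))   [cost 6]

step 1: and_idem (→) rewrites (0 & 0) into 0, now ((~ 1) & (((0 & 0) | (0 ^ 0)) ^ 0))
step 2: and_idem (→) rewrites (0 & 0) into 0, now ((~ 1) & ((0 | (0 ^ 0)) ^ 0))
step 3: xor_false (→) rewrites (0 ^ 0) into 0, now ((~ 1) & ((0 | 0) ^ 0))
step 4: xor_false (→) rewrites ((0 | 0) ^ 0) into (0 | 0), reaching cost 6 (bound 6)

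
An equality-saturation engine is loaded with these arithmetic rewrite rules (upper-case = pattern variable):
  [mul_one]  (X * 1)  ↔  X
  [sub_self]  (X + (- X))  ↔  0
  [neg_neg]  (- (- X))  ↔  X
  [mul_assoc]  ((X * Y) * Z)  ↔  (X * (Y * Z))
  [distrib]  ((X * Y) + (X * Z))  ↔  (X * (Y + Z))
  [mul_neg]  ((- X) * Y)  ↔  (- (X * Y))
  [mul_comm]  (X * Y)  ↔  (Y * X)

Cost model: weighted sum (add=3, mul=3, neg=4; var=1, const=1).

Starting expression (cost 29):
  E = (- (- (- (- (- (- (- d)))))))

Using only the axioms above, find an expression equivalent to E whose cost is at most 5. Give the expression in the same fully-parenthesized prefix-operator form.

(1) (- (- (- (- (- (- d))))))  =[neg_neg →]=  (- (- (- (- d))))    ⊢ (- (- (- (- (- d)))))
(2) (- (- d))  =[neg_neg →]=  d    ⊢ (- (- (- d)))
(3) (- (- (- d)))  =[neg_neg →]=  (- d)    ⊢ cost 5, within 5

(- d)   [cost 5]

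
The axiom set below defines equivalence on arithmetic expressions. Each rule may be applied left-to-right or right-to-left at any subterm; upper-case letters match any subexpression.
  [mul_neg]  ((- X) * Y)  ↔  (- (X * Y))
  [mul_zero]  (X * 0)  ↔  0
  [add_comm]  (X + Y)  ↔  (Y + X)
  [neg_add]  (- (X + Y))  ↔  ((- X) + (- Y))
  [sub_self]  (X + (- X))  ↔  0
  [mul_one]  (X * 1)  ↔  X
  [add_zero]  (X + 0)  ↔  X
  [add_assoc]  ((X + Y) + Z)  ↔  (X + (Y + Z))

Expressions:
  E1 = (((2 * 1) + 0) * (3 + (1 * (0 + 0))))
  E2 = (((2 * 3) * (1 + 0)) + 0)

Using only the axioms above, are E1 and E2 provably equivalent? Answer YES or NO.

1. [add_zero →] (0 + 0)  →  0;  E1 = (((2 * 1) + 0) * (3 + (1 * 0)))
2. [mul_zero →] (1 * 0)  →  0;  E1 = (((2 * 1) + 0) * (3 + 0))
3. [add_zero →] (3 + 0)  →  3;  E1 = (((2 * 1) + 0) * 3)
4. [mul_one →] (2 * 1)  →  2;  E1 = ((2 + 0) * 3)
5. [add_zero →] (2 + 0)  →  2;  E1 = (2 * 3)
6. [add_zero ←] (2 * 3)  →  ((2 * 3) + 0)
7. [mul_one ←] (2 * 3)  →  ((2 * 3) * 1);  E1 = (((2 * 3) * 1) + 0)
8. [add_zero ←] 1  →  (1 + 0);  this is E2

YES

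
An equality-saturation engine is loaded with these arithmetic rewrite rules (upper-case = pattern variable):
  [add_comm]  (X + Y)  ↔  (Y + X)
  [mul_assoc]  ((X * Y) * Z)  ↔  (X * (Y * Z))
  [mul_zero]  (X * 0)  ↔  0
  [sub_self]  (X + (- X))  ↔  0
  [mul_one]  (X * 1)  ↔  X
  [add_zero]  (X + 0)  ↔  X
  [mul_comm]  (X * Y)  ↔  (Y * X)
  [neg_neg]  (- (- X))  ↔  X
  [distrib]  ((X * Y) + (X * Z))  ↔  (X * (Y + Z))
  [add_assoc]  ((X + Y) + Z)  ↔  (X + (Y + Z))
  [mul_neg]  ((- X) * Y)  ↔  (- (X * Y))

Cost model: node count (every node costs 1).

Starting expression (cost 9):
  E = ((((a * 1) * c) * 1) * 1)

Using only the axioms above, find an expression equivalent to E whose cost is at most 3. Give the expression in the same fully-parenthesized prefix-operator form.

step 1: mul_one (→) rewrites ((((a * 1) * c) * 1) * 1) into (((a * 1) * c) * 1)
step 2: mul_one (→) rewrites (a * 1) into a, now ((a * c) * 1)
step 3: mul_one (→) rewrites ((a * c) * 1) into (a * c), reaching cost 3 (bound 3)

(a * c)   [cost 3]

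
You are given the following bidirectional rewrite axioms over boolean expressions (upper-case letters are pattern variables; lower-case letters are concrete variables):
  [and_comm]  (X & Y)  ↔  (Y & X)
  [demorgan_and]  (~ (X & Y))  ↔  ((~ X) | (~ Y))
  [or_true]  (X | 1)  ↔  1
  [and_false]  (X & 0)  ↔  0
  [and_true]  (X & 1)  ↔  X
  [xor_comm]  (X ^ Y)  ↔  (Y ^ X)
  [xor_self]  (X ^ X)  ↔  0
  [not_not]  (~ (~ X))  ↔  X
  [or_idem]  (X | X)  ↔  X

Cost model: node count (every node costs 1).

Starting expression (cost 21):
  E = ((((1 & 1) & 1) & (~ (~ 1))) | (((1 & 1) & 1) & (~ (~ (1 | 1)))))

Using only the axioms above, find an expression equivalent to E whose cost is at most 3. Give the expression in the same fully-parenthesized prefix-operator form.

(1 & 1)   [cost 3]

(1) (1 | 1)  =[or_idem →]=  1    ⊢ ((((1 & 1) & 1) & (~ (~ 1))) | (((1 & 1) & 1) & (~ (~ 1))))
(2) ((((1 & 1) & 1) & (~ (~ 1))) | (((1 & 1) & 1) & (~ (~ 1))))  =[or_idem →]=  (((1 & 1) & 1) & (~ (~ 1)))
(3) (1 & 1)  =[and_true →]=  1    ⊢ ((1 & 1) & (~ (~ 1)))
(4) (~ (~ 1))  =[not_not →]=  1    ⊢ ((1 & 1) & 1)
(5) ((1 & 1) & 1)  =[and_true →]=  (1 & 1)    ⊢ cost 3, within 3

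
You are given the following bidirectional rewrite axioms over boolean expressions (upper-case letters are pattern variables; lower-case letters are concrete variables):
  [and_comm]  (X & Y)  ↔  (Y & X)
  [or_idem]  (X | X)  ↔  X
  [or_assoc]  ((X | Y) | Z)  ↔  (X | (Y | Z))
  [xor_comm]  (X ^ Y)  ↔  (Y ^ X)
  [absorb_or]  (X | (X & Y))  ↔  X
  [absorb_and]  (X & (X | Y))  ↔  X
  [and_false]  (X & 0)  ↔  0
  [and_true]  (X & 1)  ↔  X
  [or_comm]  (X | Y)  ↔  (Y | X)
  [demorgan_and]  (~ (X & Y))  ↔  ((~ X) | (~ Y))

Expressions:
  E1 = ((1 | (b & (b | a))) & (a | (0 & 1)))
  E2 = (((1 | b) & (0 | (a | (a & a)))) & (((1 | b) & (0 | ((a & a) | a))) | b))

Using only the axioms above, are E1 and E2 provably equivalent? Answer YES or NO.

YES

(1) (a | (0 & 1))  =[or_comm →]=  ((0 & 1) | a)    ⊢ ((1 | (b & (b | a))) & ((0 & 1) | a))
(2) (0 & 1)  =[and_true →]=  0    ⊢ ((1 | (b & (b | a))) & (0 | a))
(3) (b & (b | a))  =[absorb_and →]=  b    ⊢ ((1 | b) & (0 | a))
(4) a  =[absorb_or ←]=  (a | (a & a))    ⊢ ((1 | b) & (0 | (a | (a & a))))
(5) ((1 | b) & (0 | (a | (a & a))))  =[absorb_and ←]=  (((1 | b) & (0 | (a | (a & a)))) & (((1 | b) & (0 | (a | (a & a)))) | b))
(6) (a | (a & a))  =[or_comm →]=  ((a & a) | a)    ⊢ E2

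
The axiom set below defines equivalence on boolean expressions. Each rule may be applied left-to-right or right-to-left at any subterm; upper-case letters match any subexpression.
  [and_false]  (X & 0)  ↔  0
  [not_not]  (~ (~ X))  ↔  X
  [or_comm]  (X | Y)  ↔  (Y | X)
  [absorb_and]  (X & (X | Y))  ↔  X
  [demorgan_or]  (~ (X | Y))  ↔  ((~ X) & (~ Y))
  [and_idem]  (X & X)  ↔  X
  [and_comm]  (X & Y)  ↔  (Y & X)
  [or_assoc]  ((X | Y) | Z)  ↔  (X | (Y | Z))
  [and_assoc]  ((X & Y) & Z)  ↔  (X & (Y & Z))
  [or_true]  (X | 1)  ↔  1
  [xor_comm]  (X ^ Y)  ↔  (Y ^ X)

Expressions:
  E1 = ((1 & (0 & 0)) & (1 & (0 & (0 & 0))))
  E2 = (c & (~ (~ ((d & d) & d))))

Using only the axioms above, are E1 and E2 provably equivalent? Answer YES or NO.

NO

Every axiom is a valid identity, so a rewrite proof would force E1 and E2 to agree under every assignment.
At c=1, d=1: E1 = 0 but E2 = 1; they differ, so no derivation exists.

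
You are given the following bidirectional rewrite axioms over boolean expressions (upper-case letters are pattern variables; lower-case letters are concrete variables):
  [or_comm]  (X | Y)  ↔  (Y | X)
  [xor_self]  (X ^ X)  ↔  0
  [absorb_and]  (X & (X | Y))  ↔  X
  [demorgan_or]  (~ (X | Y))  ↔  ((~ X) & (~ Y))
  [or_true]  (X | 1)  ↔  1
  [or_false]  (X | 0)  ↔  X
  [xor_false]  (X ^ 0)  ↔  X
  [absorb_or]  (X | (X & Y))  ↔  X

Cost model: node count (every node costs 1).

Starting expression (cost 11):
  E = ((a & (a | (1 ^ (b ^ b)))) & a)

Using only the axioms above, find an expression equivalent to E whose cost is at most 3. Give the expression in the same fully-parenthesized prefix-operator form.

(a & a)   [cost 3]

1. [xor_self →] (b ^ b)  →  0;  E = ((a & (a | (1 ^ 0))) & a)
2. [xor_false →] (1 ^ 0)  →  1;  E = ((a & (a | 1)) & a)
3. [absorb_and →] (a & (a | 1))  →  a;  cost 3 ≤ 3, done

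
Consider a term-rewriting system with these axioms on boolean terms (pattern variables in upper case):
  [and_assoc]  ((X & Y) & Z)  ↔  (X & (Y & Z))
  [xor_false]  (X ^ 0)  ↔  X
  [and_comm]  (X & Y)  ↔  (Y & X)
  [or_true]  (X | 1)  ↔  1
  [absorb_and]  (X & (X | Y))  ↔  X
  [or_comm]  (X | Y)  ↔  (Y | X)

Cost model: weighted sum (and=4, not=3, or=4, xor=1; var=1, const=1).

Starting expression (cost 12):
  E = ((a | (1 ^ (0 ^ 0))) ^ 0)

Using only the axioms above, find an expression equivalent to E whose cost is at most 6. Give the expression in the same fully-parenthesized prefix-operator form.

(1) (0 ^ 0)  =[xor_false →]=  0    ⊢ ((a | (1 ^ 0)) ^ 0)
(2) ((a | (1 ^ 0)) ^ 0)  =[xor_false →]=  (a | (1 ^ 0))
(3) (1 ^ 0)  =[xor_false →]=  1    ⊢ cost 6, within 6

(a | 1)   [cost 6]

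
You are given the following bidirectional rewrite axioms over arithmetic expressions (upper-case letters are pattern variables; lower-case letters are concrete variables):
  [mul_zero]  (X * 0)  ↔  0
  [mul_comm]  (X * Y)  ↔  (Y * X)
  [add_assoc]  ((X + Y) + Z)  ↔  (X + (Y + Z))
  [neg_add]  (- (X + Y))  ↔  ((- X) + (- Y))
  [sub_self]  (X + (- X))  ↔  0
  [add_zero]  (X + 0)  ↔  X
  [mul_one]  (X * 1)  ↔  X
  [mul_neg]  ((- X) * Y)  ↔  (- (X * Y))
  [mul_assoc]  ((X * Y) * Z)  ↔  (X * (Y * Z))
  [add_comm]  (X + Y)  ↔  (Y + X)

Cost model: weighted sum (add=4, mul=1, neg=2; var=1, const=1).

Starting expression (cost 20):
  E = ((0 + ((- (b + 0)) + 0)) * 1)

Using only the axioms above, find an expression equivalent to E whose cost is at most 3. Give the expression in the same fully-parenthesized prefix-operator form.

1. [add_zero →] ((- (b + 0)) + 0)  →  (- (b + 0));  E = ((0 + (- (b + 0))) * 1)
2. [mul_one →] ((0 + (- (b + 0))) * 1)  →  (0 + (- (b + 0)))
3. [add_comm →] (0 + (- (b + 0)))  →  ((- (b + 0)) + 0)
4. [add_zero →] ((- (b + 0)) + 0)  →  (- (b + 0))
5. [add_zero →] (b + 0)  →  b;  cost 3 ≤ 3, done

(- b)   [cost 3]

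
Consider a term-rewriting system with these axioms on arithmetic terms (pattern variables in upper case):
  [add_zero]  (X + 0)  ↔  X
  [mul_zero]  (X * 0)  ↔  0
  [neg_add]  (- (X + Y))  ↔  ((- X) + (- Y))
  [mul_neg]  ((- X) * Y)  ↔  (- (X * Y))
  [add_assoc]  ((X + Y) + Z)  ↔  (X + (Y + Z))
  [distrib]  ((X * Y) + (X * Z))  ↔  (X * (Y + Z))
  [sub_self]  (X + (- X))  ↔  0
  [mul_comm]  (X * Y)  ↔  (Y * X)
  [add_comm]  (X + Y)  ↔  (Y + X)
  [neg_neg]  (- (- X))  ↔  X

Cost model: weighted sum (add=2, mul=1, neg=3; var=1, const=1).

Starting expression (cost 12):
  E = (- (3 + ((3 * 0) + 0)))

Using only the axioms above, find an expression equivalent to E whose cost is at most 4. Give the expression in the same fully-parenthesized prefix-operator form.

(1) ((3 * 0) + 0)  =[add_zero →]=  (3 * 0)    ⊢ (- (3 + (3 * 0)))
(2) (3 * 0)  =[mul_zero →]=  0    ⊢ (- (3 + 0))
(3) (3 + 0)  =[add_zero →]=  3    ⊢ cost 4, within 4

(- 3)   [cost 4]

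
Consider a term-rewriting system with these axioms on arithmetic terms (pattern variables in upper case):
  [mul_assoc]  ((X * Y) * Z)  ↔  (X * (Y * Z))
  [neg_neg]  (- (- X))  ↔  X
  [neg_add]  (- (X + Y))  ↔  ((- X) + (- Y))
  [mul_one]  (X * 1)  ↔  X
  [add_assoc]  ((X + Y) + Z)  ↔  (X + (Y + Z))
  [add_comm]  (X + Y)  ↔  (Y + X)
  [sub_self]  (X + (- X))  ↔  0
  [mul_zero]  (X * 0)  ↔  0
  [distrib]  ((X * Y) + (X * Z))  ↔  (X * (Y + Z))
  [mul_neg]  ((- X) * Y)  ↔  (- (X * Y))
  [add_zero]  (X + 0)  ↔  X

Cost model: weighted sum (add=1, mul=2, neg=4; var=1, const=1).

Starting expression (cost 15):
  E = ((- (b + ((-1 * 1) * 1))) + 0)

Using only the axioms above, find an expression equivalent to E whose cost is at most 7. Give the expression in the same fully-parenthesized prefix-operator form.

1. [mul_one →] ((-1 * 1) * 1)  →  (-1 * 1);  E = ((- (b + (-1 * 1))) + 0)
2. [mul_one →] (-1 * 1)  →  -1;  E = ((- (b + -1)) + 0)
3. [add_zero →] ((- (b + -1)) + 0)  →  (- (b + -1));  cost 7 ≤ 7, done

(- (b + -1))   [cost 7]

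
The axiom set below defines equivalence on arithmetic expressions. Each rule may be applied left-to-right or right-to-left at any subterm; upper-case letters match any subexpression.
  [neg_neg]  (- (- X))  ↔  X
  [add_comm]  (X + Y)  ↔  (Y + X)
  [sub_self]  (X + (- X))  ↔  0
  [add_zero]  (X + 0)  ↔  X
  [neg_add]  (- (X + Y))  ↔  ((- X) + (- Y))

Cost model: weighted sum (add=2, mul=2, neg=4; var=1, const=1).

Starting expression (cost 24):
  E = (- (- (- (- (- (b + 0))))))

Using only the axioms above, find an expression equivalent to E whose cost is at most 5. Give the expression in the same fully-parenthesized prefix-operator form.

(- b)   [cost 5]

step 1: neg_neg (→) rewrites (- (- (- (- (- (b + 0)))))) into (- (- (- (b + 0))))
step 2: neg_neg (→) rewrites (- (- (- (b + 0)))) into (- (b + 0))
step 3: add_zero (→) rewrites (b + 0) into b, reaching cost 5 (bound 5)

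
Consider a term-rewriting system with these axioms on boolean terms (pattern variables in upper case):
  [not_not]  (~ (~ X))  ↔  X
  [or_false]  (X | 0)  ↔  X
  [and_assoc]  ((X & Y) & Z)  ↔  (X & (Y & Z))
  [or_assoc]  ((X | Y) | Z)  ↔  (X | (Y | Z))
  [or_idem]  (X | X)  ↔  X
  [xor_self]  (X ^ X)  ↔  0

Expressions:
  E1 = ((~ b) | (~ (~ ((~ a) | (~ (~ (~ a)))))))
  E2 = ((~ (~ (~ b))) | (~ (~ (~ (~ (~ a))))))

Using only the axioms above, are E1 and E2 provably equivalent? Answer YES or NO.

YES

1. [not_not →] (~ (~ (~ a)))  →  (~ a);  E1 = ((~ b) | (~ (~ ((~ a) | (~ a)))))
2. [or_idem →] ((~ a) | (~ a))  →  (~ a);  E1 = ((~ b) | (~ (~ (~ a))))
3. [not_not →] (~ (~ a))  →  a;  E1 = ((~ b) | (~ a))
4. [not_not ←] b  →  (~ (~ b));  E1 = ((~ (~ (~ b))) | (~ a))
5. [not_not ←] a  →  (~ (~ a));  E1 = ((~ (~ (~ b))) | (~ (~ (~ a))))
6. [not_not ←] (~ (~ a))  →  (~ (~ (~ (~ a))));  this is E2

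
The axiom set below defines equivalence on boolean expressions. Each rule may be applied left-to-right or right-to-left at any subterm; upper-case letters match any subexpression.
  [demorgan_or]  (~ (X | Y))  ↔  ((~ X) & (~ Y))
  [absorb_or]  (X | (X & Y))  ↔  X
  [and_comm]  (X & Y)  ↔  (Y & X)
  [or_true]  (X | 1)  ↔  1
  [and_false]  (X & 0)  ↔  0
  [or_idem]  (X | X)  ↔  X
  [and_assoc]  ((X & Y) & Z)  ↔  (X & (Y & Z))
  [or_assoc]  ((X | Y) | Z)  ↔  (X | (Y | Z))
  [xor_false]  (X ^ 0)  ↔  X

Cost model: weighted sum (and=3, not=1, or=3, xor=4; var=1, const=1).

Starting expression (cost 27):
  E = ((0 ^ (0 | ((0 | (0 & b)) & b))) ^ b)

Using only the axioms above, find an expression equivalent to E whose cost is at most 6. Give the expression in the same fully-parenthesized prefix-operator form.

(0 ^ b)   [cost 6]

1. [absorb_or →] (0 | (0 & b))  →  0;  E = ((0 ^ (0 | (0 & b))) ^ b)
2. [absorb_or →] (0 | (0 & b))  →  0;  E = ((0 ^ 0) ^ b)
3. [xor_false →] (0 ^ 0)  →  0;  cost 6 ≤ 6, done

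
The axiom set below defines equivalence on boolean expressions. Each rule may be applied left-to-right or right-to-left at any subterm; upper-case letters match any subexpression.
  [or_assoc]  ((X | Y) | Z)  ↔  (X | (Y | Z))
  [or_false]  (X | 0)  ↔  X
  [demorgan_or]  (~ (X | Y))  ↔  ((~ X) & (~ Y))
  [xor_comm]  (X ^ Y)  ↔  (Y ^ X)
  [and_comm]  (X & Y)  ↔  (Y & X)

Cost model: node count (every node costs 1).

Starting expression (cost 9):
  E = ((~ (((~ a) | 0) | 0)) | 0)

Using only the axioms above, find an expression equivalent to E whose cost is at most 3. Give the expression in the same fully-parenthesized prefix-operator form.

step 1: or_false (→) rewrites (((~ a) | 0) | 0) into ((~ a) | 0), now ((~ ((~ a) | 0)) | 0)
step 2: or_false (→) rewrites ((~ a) | 0) into (~ a), now ((~ (~ a)) | 0)
step 3: or_false (→) rewrites ((~ (~ a)) | 0) into (~ (~ a)), reaching cost 3 (bound 3)

(~ (~ a))   [cost 3]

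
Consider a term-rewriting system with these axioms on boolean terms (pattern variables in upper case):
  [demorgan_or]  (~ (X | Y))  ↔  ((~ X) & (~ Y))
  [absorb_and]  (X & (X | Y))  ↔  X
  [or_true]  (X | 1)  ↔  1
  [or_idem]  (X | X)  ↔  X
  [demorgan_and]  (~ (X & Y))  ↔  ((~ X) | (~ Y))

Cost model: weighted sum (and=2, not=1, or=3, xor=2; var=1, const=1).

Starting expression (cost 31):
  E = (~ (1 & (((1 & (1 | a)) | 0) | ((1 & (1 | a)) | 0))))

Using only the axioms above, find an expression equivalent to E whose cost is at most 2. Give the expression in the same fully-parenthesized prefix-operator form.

step 1: or_idem (→) rewrites (((1 & (1 | a)) | 0) | ((1 & (1 | a)) | 0)) into ((1 & (1 | a)) | 0), now (~ (1 & ((1 & (1 | a)) | 0)))
step 2: absorb_and (→) rewrites (1 & (1 | a)) into 1, now (~ (1 & (1 | 0)))
step 3: absorb_and (→) rewrites (1 & (1 | 0)) into 1, reaching cost 2 (bound 2)

(~ 1)   [cost 2]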